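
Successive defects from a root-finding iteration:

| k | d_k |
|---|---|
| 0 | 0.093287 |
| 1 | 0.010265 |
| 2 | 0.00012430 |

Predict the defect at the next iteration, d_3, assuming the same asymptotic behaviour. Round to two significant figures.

First estimate the order: p ≈ ln(d_2/d_1) / ln(d_1/d_0) = ln(0.00012430/0.010265)/ln(0.010265/0.093287) = ln(0.0121091)/ln(0.110037) ≈ 2.0000.
Then d_3 ≈ d_2·(d_2/d_1)^p = 0.00012430·(0.0121091)^2.0000 = 0.00012430·0.00014663 ≈ 1.823e-08.

1.8e-8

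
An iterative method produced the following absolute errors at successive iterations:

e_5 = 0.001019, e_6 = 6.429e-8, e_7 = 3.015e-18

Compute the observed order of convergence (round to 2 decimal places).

p ≈ ln(e_7/e_6) / ln(e_6/e_5)
  = ln(3.015e-18/6.429e-8) / ln(6.429e-8/0.001019)
  = ln(4.68969e-11) / ln(6.30913e-05)
  = -23.78307 / -9.67093 ≈ 2.45923

2.46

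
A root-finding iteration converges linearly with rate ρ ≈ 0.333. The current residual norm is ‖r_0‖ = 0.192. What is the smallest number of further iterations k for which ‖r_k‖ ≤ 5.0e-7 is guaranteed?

12

After k steps, ‖r_k‖ ≈ 0.192·0.333^k.
Need 0.333^k ≤ 5.0e-7/0.192 = 2.60417e-06.
k ≥ ln(2.60417e-06)/ln(0.333) = -12.8584/-1.09961 = 11.694.
Smallest integer k = 12.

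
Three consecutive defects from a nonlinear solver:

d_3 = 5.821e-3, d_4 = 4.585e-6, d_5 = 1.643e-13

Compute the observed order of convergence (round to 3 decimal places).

2.399

p ≈ ln(d_5/d_4) / ln(d_4/d_3)
  = ln(1.643e-13/4.585e-6) / ln(4.585e-6/5.821e-3)
  = ln(3.58342e-08) / ln(0.000787665)
  = -17.144363 / -7.146438 ≈ 2.399008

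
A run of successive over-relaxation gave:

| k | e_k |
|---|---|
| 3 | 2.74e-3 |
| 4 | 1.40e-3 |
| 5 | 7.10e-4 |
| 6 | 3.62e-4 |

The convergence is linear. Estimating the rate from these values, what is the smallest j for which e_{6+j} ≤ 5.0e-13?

Rate ρ ≈ e_6/e_5 = 3.62e-4/7.10e-4 = 0.5099.
After j more steps, e_{6+j} ≈ 3.62e-4·ρ^j; need ρ^j ≤ 5.0e-13/3.62e-4 = 1.38122e-09.
j ≥ ln(1.38122e-09)/ln(0.5099) = -20.4003/-0.67354 = 30.288.
So 31 more iterations are needed.

31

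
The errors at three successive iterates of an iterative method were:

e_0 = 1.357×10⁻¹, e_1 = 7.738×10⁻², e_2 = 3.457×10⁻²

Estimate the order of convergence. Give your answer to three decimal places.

p ≈ ln(e_2/e_1) / ln(e_1/e_0)
  = ln(3.457×10⁻²/7.738×10⁻²) / ln(7.738×10⁻²/1.357×10⁻¹)
  = ln(0.446756) / ln(0.570228)
  = -0.805743 / -0.561719 ≈ 1.434424

1.434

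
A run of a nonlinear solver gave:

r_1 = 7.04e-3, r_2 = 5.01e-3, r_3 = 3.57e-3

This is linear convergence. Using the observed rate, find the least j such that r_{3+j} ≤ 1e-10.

52

Rate ρ ≈ r_3/r_2 = 3.57e-3/5.01e-3 = 0.7126.
After j more steps, r_{3+j} ≈ 3.57e-3·ρ^j; need ρ^j ≤ 1e-10/3.57e-3 = 2.80112e-08.
j ≥ ln(2.80112e-08)/ln(0.7126) = -17.3907/-0.33884 = 51.324.
So 52 more iterations are needed.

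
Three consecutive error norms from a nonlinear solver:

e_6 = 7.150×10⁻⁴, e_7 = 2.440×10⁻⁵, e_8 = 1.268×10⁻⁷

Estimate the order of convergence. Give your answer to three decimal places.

p ≈ ln(e_8/e_7) / ln(e_7/e_6)
  = ln(1.268×10⁻⁷/2.440×10⁻⁵) / ln(2.440×10⁻⁵/7.150×10⁻⁴)
  = ln(0.00519672) / ln(0.0341259)
  = -5.259728 / -3.377699 ≈ 1.557193

1.557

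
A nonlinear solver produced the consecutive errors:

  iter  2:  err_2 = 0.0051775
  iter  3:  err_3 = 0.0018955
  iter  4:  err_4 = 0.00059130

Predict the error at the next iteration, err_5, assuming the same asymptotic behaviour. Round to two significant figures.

1.5e-4

First estimate the order: p ≈ ln(err_4/err_3) / ln(err_3/err_2) = ln(0.00059130/0.0018955)/ln(0.0018955/0.0051775) = ln(0.311949)/ln(0.366103) ≈ 1.1593.
Then err_5 ≈ err_4·(err_4/err_3)^p = 0.00059130·(0.311949)^1.1593 = 0.00059130·0.259114 ≈ 0.0001532.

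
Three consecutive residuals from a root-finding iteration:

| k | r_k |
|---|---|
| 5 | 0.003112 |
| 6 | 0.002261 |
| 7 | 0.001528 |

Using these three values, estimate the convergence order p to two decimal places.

1.23

p ≈ ln(r_7/r_6) / ln(r_6/r_5)
  = ln(0.001528/0.002261) / ln(0.002261/0.003112)
  = ln(0.675807) / ln(0.726542)
  = -0.39185 / -0.31946 ≈ 1.22660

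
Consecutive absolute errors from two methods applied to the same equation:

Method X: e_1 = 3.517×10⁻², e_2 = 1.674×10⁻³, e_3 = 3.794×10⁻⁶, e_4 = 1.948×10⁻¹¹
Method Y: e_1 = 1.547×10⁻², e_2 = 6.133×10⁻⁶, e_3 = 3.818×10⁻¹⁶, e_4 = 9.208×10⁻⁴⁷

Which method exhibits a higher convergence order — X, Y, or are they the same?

Y

Method X: p ≈ ln(1.948×10⁻¹¹/3.794×10⁻⁶)/ln(3.794×10⁻⁶/1.674×10⁻³) ≈ 2.00.
Method Y: p ≈ ln(9.208×10⁻⁴⁷/3.818×10⁻¹⁶)/ln(3.818×10⁻¹⁶/6.133×10⁻⁶) ≈ 3.00.
Method Y has the higher order (≈3.0 vs ≈2.0).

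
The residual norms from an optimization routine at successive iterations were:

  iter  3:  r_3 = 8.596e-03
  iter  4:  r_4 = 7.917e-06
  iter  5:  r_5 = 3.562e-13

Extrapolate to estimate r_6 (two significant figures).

First estimate the order: p ≈ ln(r_5/r_4) / ln(r_4/r_3) = ln(3.562e-13/7.917e-06)/ln(7.917e-06/8.596e-03) = ln(4.49918e-08)/ln(0.00092101) ≈ 2.4201.
Then r_6 ≈ r_5·(r_5/r_4)^p = 3.562e-13·(4.49918e-08)^2.4201 = 3.562e-13·1.65901e-18 ≈ 5.909e-31.

5.9e-31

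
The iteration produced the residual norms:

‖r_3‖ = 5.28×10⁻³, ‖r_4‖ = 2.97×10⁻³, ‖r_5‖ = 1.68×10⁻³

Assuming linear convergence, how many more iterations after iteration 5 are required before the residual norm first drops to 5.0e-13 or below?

39

Rate ρ ≈ ‖r_5‖/‖r_4‖ = 1.68×10⁻³/2.97×10⁻³ = 0.5657.
After j more steps, ‖r_{5+j}‖ ≈ 1.68×10⁻³·ρ^j; need ρ^j ≤ 5.0e-13/1.68×10⁻³ = 2.97619e-10.
j ≥ ln(2.97619e-10)/ln(0.5657) = -21.9352/-0.56969 = 38.504.
So 39 more iterations are needed.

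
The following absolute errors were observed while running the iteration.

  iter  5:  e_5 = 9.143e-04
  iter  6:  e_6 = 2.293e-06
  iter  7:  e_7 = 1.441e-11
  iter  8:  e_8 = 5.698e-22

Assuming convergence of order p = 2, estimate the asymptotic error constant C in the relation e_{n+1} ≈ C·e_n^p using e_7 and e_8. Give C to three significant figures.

2.74

C ≈ e_8 / e_7^2
  = 5.698e-22 / (1.441e-11)^2
  = 5.698e-22 / 2.07648e-22 ≈ 2.7441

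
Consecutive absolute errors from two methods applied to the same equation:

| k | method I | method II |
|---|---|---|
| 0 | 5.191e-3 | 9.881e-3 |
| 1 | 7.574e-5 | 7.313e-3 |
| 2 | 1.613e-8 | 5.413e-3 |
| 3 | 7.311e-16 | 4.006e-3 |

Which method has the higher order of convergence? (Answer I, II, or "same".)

I

Method I: p ≈ ln(7.311e-16/1.613e-8)/ln(1.613e-8/7.574e-5) ≈ 2.00.
Method II: p ≈ ln(4.006e-3/5.413e-3)/ln(5.413e-3/7.313e-3) ≈ 1.00.
Method I has the higher order (≈2.0 vs ≈1.0).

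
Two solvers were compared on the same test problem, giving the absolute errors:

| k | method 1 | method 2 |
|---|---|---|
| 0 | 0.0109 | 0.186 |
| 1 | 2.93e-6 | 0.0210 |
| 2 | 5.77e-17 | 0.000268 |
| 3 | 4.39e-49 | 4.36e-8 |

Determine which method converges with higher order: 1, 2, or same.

1

Method 1: p ≈ ln(4.39e-49/5.77e-17)/ln(5.77e-17/2.93e-6) ≈ 3.00.
Method 2: p ≈ ln(4.36e-8/0.000268)/ln(0.000268/0.0210) ≈ 2.00.
Method 1 has the higher order (≈3.0 vs ≈2.0).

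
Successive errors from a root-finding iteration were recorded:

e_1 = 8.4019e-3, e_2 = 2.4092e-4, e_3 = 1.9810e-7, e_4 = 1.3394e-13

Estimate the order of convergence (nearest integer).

Consecutive ratios: e_4/e_3 = 1.3394e-13/1.9810e-7 = 6.76123e-07, e_3/e_2 = 1.9810e-7/2.4092e-4 = 0.000822265.
p ≈ ln(6.76123e-07)/ln(0.000822265) = -14.2069/-7.1034 ≈ 2.00.
So the convergence is quadratic (order 2).

2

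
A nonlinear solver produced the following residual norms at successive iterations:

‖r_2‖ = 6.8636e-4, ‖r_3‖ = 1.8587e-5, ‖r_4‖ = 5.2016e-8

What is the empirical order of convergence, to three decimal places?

1.629

p ≈ ln(‖r_4‖/‖r_3‖) / ln(‖r_3‖/‖r_2‖)
  = ln(5.2016e-8/1.8587e-5) / ln(1.8587e-5/6.8636e-4)
  = ln(0.00279852) / ln(0.0270805)
  = -5.878665 / -3.608941 ≈ 1.628917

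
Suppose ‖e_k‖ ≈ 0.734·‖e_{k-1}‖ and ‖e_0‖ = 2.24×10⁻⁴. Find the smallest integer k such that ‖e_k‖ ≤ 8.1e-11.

48

After k steps, ‖e_k‖ ≈ 2.24×10⁻⁴·0.734^k.
Need 0.734^k ≤ 8.1e-11/2.24×10⁻⁴ = 3.61607e-07.
k ≥ ln(3.61607e-07)/ln(0.734) = -14.8327/-0.30925 = 47.963.
Smallest integer k = 48.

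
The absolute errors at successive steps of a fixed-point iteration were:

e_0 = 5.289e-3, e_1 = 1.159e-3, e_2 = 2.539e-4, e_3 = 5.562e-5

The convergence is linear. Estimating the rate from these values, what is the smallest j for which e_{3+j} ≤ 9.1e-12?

11

Rate ρ ≈ e_3/e_2 = 5.562e-5/2.539e-4 = 0.2191.
After j more steps, e_{3+j} ≈ 5.562e-5·ρ^j; need ρ^j ≤ 9.1e-12/5.562e-5 = 1.6361e-07.
j ≥ ln(1.6361e-07)/ln(0.2191) = -15.6258/-1.51823 = 10.292.
So 11 more iterations are needed.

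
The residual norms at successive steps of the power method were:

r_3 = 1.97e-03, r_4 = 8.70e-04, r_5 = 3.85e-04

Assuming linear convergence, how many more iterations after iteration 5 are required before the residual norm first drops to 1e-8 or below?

13

Rate ρ ≈ r_5/r_4 = 3.85e-04/8.70e-04 = 0.4425.
After j more steps, r_{5+j} ≈ 3.85e-04·ρ^j; need ρ^j ≤ 1e-8/3.85e-04 = 2.5974e-05.
j ≥ ln(2.5974e-05)/ln(0.4425) = -10.5584/-0.81531 = 12.950.
So 13 more iterations are needed.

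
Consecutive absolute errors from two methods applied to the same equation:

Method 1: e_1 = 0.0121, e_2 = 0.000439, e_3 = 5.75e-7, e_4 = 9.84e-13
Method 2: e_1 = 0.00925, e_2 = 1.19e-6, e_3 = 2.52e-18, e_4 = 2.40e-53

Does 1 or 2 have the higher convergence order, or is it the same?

2

Method 1: p ≈ ln(9.84e-13/5.75e-7)/ln(5.75e-7/0.000439) ≈ 2.00.
Method 2: p ≈ ln(2.40e-53/2.52e-18)/ln(2.52e-18/1.19e-6) ≈ 3.00.
Method 2 has the higher order (≈3.0 vs ≈2.0).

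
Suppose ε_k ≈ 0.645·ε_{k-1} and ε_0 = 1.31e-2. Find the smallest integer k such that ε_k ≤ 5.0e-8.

29

After k steps, ε_k ≈ 1.31e-2·0.645^k.
Need 0.645^k ≤ 5.0e-8/1.31e-2 = 3.81679e-06.
k ≥ ln(3.81679e-06)/ln(0.645) = -12.4761/-0.43850 = 28.452.
Smallest integer k = 29.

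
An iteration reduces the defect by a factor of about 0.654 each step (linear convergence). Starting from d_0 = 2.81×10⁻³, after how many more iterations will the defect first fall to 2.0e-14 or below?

After k steps, d_k ≈ 2.81×10⁻³·0.654^k.
Need 0.654^k ≤ 2.0e-14/2.81×10⁻³ = 7.11744e-12.
k ≥ ln(7.11744e-12)/ln(0.654) = -25.6685/-0.42465 = 60.446.
Smallest integer k = 61.

61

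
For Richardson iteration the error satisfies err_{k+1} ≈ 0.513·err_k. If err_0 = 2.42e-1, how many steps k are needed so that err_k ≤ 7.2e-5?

After k steps, err_k ≈ 2.42e-1·0.513^k.
Need 0.513^k ≤ 7.2e-5/2.42e-1 = 0.000297521.
k ≥ ln(0.000297521)/ln(0.513) = -8.1200/-0.66748 = 12.165.
Smallest integer k = 13.

13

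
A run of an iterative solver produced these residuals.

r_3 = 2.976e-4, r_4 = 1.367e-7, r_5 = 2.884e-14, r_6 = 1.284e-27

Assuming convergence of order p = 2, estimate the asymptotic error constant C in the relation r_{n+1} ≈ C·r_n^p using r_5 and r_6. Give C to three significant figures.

C ≈ r_6 / r_5^2
  = 1.284e-27 / (2.884e-14)^2
  = 1.284e-27 / 8.31746e-28 ≈ 1.5437

1.54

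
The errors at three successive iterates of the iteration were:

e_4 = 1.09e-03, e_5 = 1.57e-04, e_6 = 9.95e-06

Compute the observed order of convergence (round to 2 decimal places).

1.42

p ≈ ln(e_6/e_5) / ln(e_5/e_4)
  = ln(9.95e-06/1.57e-04) / ln(1.57e-04/1.09e-03)
  = ln(0.0633758) / ln(0.144037)
  = -2.75867 / -1.93769 ≈ 1.42369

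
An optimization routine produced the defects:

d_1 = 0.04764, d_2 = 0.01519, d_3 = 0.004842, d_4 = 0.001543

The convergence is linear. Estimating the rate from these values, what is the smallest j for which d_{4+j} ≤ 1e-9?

13

Rate ρ ≈ d_4/d_3 = 0.001543/0.004842 = 0.3187.
After j more steps, d_{4+j} ≈ 0.001543·ρ^j; need ρ^j ≤ 1e-9/0.001543 = 6.48088e-07.
j ≥ ln(6.48088e-07)/ln(0.3187) = -14.2492/-1.14351 = 12.461.
So 13 more iterations are needed.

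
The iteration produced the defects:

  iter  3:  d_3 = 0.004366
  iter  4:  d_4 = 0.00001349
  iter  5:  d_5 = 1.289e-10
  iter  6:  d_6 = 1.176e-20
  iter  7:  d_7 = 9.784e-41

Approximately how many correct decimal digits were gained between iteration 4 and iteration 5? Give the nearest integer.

5

Digits gained ≈ log₁₀(d_4/d_5) = log₁₀(0.00001349/1.289e-10) = log₁₀(104655) ≈ 5.020.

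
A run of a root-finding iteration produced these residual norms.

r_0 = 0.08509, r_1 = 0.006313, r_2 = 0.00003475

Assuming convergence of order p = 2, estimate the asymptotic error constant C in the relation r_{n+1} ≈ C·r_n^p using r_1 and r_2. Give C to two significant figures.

0.87

C ≈ r_2 / r_1^2
  = 0.00003475 / (0.006313)^2
  = 0.00003475 / 3.9854e-05 ≈ 0.87193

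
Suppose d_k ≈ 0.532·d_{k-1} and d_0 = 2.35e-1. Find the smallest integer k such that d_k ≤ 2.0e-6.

19

After k steps, d_k ≈ 2.35e-1·0.532^k.
Need 0.532^k ≤ 2.0e-6/2.35e-1 = 8.51064e-06.
k ≥ ln(8.51064e-06)/ln(0.532) = -11.6742/-0.63111 = 18.498.
Smallest integer k = 19.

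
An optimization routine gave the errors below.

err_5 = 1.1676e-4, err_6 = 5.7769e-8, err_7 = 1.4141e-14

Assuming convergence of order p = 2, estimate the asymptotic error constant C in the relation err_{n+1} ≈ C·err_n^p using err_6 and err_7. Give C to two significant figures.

4.2

C ≈ err_7 / err_6^2
  = 1.4141e-14 / (5.7769e-8)^2
  = 1.4141e-14 / 3.33726e-15 ≈ 4.2373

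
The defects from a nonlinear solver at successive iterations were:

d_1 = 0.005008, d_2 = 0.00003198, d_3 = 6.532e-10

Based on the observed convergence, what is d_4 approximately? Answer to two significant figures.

6.2e-20

First estimate the order: p ≈ ln(d_3/d_2) / ln(d_2/d_1) = ln(6.532e-10/0.00003198)/ln(0.00003198/0.005008) = ln(2.04253e-05)/ln(0.00638578) ≈ 2.1368.
Then d_4 ≈ d_3·(d_3/d_2)^p = 6.532e-10·(2.04253e-05)^2.1368 = 6.532e-10·9.52287e-11 ≈ 6.22e-20.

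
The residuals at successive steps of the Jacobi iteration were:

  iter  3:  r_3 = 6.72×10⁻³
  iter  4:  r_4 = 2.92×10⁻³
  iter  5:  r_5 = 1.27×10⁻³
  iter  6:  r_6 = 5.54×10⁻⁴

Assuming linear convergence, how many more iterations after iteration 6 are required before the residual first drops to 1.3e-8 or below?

Rate ρ ≈ r_6/r_5 = 5.54×10⁻⁴/1.27×10⁻³ = 0.4362.
After j more steps, r_{6+j} ≈ 5.54×10⁻⁴·ρ^j; need ρ^j ≤ 1.3e-8/5.54×10⁻⁴ = 2.34657e-05.
j ≥ ln(2.34657e-05)/ln(0.4362) = -10.6600/-0.82965 = 12.849.
So 13 more iterations are needed.

13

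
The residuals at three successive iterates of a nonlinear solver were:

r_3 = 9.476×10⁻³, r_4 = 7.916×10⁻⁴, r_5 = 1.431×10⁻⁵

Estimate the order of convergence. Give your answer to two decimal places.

p ≈ ln(r_5/r_4) / ln(r_4/r_3)
  = ln(1.431×10⁻⁵/7.916×10⁻⁴) / ln(7.916×10⁻⁴/9.476×10⁻³)
  = ln(0.0180773) / ln(0.0835374)
  = -4.01310 / -2.48246 ≈ 1.61658

1.62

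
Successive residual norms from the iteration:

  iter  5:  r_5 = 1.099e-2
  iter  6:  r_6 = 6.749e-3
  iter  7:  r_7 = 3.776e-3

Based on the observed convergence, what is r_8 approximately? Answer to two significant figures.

1.9e-3

First estimate the order: p ≈ ln(r_7/r_6) / ln(r_6/r_5) = ln(3.776e-3/6.749e-3)/ln(6.749e-3/1.099e-2) = ln(0.55949)/ln(0.614104) ≈ 1.1910.
Then r_8 ≈ r_7·(r_7/r_6)^p = 3.776e-3·(0.55949)^1.1910 = 3.776e-3·0.50075 ≈ 0.001891.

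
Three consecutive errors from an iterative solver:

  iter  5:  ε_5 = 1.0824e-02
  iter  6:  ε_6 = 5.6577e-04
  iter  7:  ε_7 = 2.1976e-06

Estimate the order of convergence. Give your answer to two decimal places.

p ≈ ln(ε_7/ε_6) / ln(ε_6/ε_5)
  = ln(2.1976e-06/5.6577e-04) / ln(5.6577e-04/1.0824e-02)
  = ln(0.00388426) / ln(0.05227)
  = -5.55082 / -2.95133 ≈ 1.88079

1.88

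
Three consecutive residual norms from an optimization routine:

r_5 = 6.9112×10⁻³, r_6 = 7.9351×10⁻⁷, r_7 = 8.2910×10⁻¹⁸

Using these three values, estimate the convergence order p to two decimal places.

p ≈ ln(r_7/r_6) / ln(r_6/r_5)
  = ln(8.2910×10⁻¹⁸/7.9351×10⁻⁷) / ln(7.9351×10⁻⁷/6.9112×10⁻³)
  = ln(1.04485e-11) / ln(0.000114815)
  = -25.28456 / -9.07219 ≈ 2.78704

2.79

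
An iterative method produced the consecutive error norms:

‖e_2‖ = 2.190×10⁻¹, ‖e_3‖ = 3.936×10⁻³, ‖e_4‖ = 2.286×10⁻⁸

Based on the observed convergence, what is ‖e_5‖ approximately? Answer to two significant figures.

4.5e-24

First estimate the order: p ≈ ln(‖e_4‖/‖e_3‖) / ln(‖e_3‖/‖e_2‖) = ln(2.286×10⁻⁸/3.936×10⁻³)/ln(3.936×10⁻³/2.190×10⁻¹) = ln(5.80793e-06)/ln(0.0179726) ≈ 2.9999.
Then ‖e_5‖ ≈ ‖e_4‖·(‖e_4‖/‖e_3‖)^p = 2.286×10⁻⁸·(5.80793e-06)^2.9999 = 2.286×10⁻⁸·1.9615e-16 ≈ 4.484e-24.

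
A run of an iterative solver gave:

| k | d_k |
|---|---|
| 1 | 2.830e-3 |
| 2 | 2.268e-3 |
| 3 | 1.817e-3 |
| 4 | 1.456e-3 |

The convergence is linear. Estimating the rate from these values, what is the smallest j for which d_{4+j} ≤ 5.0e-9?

Rate ρ ≈ d_4/d_3 = 1.456e-3/1.817e-3 = 0.8013.
After j more steps, d_{4+j} ≈ 1.456e-3·ρ^j; need ρ^j ≤ 5.0e-9/1.456e-3 = 3.43407e-06.
j ≥ ln(3.43407e-06)/ln(0.8013) = -12.5818/-0.22152 = 56.798.
So 57 more iterations are needed.

57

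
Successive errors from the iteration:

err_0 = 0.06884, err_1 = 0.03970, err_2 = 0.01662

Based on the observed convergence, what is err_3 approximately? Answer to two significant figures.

4.2e-3

First estimate the order: p ≈ ln(err_2/err_1) / ln(err_1/err_0) = ln(0.01662/0.03970)/ln(0.03970/0.06884) = ln(0.41864)/ln(0.5767) ≈ 1.5819.
Then err_3 ≈ err_2·(err_2/err_1)^p = 0.01662·(0.41864)^1.5819 = 0.01662·0.252226 ≈ 0.004192.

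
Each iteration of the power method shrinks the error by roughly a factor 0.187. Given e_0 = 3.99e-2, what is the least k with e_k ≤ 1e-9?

11

After k steps, e_k ≈ 3.99e-2·0.187^k.
Need 0.187^k ≤ 1e-9/3.99e-2 = 2.50627e-08.
k ≥ ln(2.50627e-08)/ln(0.187) = -17.5019/-1.67665 = 10.439.
Smallest integer k = 11.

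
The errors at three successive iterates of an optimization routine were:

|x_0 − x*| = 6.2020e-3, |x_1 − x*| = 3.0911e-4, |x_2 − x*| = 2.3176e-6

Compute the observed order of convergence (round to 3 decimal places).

p ≈ ln(|x_2 − x*|/|x_1 − x*|) / ln(|x_1 − x*|/|x_0 − x*|)
  = ln(2.3176e-6/3.0911e-4) / ln(3.0911e-4/6.2020e-3)
  = ln(0.00749765) / ln(0.0498404)
  = -4.893166 / -2.998929 ≈ 1.631638

1.632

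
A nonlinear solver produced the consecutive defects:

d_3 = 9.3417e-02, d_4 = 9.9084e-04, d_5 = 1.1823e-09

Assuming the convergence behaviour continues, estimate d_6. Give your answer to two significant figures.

2.0e-27

First estimate the order: p ≈ ln(d_5/d_4) / ln(d_4/d_3) = ln(1.1823e-09/9.9084e-04)/ln(9.9084e-04/9.3417e-02) = ln(1.19323e-06)/ln(0.0106066) ≈ 3.0000.
Then d_6 ≈ d_5·(d_5/d_4)^p = 1.1823e-09·(1.19323e-06)^3.0000 = 1.1823e-09·1.69892e-18 ≈ 2.009e-27.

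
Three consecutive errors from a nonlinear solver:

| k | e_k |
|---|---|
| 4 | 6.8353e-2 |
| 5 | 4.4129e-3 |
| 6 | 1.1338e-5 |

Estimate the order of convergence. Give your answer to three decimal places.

2.177

p ≈ ln(e_6/e_5) / ln(e_5/e_4)
  = ln(1.1338e-5/4.4129e-3) / ln(4.4129e-3/6.8353e-2)
  = ln(0.00256929) / ln(0.0645604)
  = -5.964126 / -2.740154 ≈ 2.176566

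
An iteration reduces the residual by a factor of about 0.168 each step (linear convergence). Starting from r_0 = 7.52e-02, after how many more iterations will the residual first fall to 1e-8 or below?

After k steps, r_k ≈ 7.52e-02·0.168^k.
Need 0.168^k ≤ 1e-8/7.52e-02 = 1.32979e-07.
k ≥ ln(1.32979e-07)/ln(0.168) = -15.8331/-1.78379 = 8.876.
Smallest integer k = 9.

9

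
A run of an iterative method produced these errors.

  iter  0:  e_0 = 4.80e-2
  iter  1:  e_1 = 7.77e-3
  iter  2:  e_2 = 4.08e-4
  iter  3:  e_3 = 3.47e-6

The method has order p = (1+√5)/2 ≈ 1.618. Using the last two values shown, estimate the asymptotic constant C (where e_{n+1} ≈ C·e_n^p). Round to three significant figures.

C ≈ e_3 / e_2^1.618
  = 3.47e-6 / (4.08e-4)^1.618
  = 3.47e-6 / 3.28132e-06 ≈ 1.0575

1.06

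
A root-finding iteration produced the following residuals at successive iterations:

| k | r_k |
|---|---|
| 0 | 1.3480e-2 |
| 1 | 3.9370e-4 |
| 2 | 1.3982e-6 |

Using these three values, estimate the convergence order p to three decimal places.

p ≈ ln(r_2/r_1) / ln(r_1/r_0)
  = ln(1.3982e-6/3.9370e-4) / ln(3.9370e-4/1.3480e-2)
  = ln(0.00355144) / ln(0.0292062)
  = -5.640402 / -3.533374 ≈ 1.596322

1.596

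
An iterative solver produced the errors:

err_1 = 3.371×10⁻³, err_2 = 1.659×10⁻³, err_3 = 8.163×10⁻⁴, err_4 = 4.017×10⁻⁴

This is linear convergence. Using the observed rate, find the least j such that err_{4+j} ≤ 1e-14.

35

Rate ρ ≈ err_4/err_3 = 4.017×10⁻⁴/8.163×10⁻⁴ = 0.4921.
After j more steps, err_{4+j} ≈ 4.017×10⁻⁴·ρ^j; need ρ^j ≤ 1e-14/4.017×10⁻⁴ = 2.48942e-11.
j ≥ ln(2.48942e-11)/ln(0.4921) = -24.4164/-0.70907 = 34.434.
So 35 more iterations are needed.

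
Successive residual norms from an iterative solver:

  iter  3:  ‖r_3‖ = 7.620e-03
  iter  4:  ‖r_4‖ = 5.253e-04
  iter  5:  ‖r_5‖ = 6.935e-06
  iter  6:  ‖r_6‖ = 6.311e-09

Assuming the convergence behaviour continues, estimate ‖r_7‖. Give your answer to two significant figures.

7.6e-14

First estimate the order: p ≈ ln(‖r_6‖/‖r_5‖) / ln(‖r_5‖/‖r_4‖) = ln(6.311e-09/6.935e-06)/ln(6.935e-06/5.253e-04) = ln(0.000910022)/ln(0.013202) ≈ 1.6181.
Then ‖r_7‖ ≈ ‖r_6‖·(‖r_6‖/‖r_5‖)^p = 6.311e-09·(0.000910022)^1.6181 = 6.311e-09·1.20072e-05 ≈ 7.578e-14.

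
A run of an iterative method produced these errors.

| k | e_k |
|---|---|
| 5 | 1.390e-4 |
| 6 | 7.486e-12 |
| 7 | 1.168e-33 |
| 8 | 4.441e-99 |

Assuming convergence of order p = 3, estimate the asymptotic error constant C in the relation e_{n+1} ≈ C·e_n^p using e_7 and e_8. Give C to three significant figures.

2.79

C ≈ e_8 / e_7^3
  = 4.441e-99 / (1.168e-33)^3
  = 4.441e-99 / 1.59341e-99 ≈ 2.7871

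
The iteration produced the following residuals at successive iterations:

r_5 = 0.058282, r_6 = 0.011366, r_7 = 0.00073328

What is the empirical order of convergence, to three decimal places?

p ≈ ln(r_7/r_6) / ln(r_6/r_5)
  = ln(0.00073328/0.011366) / ln(0.011366/0.058282)
  = ln(0.0645152) / ln(0.195017)
  = -2.740854 / -1.634669 ≈ 1.676703

1.677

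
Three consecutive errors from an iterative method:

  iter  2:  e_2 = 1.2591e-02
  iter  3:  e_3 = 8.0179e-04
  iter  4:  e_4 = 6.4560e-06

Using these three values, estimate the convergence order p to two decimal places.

p ≈ ln(e_4/e_3) / ln(e_3/e_2)
  = ln(6.4560e-06/8.0179e-04) / ln(8.0179e-04/1.2591e-02)
  = ln(0.00805198) / ln(0.0636796)
  = -4.82184 / -2.75389 ≈ 1.75092

1.75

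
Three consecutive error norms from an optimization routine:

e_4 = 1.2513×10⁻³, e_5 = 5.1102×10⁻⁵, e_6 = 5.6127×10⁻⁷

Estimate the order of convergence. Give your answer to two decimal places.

p ≈ ln(e_6/e_5) / ln(e_5/e_4)
  = ln(5.6127×10⁻⁷/5.1102×10⁻⁵) / ln(5.1102×10⁻⁵/1.2513×10⁻³)
  = ln(0.0109833) / ln(0.0408391)
  = -4.51138 / -3.19812 ≈ 1.41063

1.41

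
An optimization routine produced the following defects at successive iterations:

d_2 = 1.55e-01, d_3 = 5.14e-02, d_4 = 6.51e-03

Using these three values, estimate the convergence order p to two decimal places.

p ≈ ln(d_4/d_3) / ln(d_3/d_2)
  = ln(6.51e-03/5.14e-02) / ln(5.14e-02/1.55e-01)
  = ln(0.126654) / ln(0.331613)
  = -2.06630 / -1.10379 ≈ 1.87200

1.87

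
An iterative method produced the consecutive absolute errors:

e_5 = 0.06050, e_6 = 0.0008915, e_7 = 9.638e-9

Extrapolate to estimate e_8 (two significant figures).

3.3e-22

First estimate the order: p ≈ ln(e_7/e_6) / ln(e_6/e_5) = ln(9.638e-9/0.0008915)/ln(0.0008915/0.06050) = ln(1.0811e-05)/ln(0.0147355) ≈ 2.7113.
Then e_8 ≈ e_7·(e_7/e_6)^p = 9.638e-9·(1.0811e-05)^2.7113 = 9.638e-9·3.43021e-14 ≈ 3.306e-22.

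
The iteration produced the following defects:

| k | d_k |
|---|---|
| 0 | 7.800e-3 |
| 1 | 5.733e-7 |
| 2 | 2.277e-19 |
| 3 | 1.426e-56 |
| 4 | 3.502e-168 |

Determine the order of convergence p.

3

Consecutive ratios: d_4/d_3 = 3.502e-168/1.426e-56 = 2.45582e-112, d_3/d_2 = 1.426e-56/2.277e-19 = 6.26263e-38.
p ≈ ln(2.45582e-112)/ln(6.26263e-38) = -256.9911/-85.6636 ≈ 3.00.
So the convergence is cubic (order 3).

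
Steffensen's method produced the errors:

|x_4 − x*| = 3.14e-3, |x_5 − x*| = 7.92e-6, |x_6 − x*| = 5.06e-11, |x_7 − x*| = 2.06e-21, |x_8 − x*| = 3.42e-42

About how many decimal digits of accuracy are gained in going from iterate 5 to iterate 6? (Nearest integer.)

5

Digits gained ≈ log₁₀(|x_5 − x*|/|x_6 − x*|) = log₁₀(7.92e-6/5.06e-11) = log₁₀(156522) ≈ 5.195.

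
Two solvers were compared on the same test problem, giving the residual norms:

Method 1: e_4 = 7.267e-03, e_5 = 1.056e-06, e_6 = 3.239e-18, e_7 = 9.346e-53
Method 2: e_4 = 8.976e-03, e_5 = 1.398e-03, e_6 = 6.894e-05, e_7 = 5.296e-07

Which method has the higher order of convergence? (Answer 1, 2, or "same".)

Method 1: p ≈ ln(9.346e-53/3.239e-18)/ln(3.239e-18/1.056e-06) ≈ 3.00.
Method 2: p ≈ ln(5.296e-07/6.894e-05)/ln(6.894e-05/1.398e-03) ≈ 1.62.
Method 1 has the higher order (≈3.0 vs ≈1.6).

1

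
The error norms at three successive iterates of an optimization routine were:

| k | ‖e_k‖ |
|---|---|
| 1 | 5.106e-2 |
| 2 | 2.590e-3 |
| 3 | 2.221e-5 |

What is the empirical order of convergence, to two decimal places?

1.60

p ≈ ln(‖e_3‖/‖e_2‖) / ln(‖e_2‖/‖e_1‖)
  = ln(2.221e-5/2.590e-3) / ln(2.590e-3/5.106e-2)
  = ln(0.00857529) / ln(0.0507246)
  = -4.75887 / -2.98134 ≈ 1.59622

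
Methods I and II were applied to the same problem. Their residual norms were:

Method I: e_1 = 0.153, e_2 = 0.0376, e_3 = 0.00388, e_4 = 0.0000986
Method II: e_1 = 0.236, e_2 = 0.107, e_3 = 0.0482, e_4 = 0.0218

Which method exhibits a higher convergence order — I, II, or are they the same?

Method I: p ≈ ln(0.0000986/0.00388)/ln(0.00388/0.0376) ≈ 1.62.
Method II: p ≈ ln(0.0218/0.0482)/ln(0.0482/0.107) ≈ 0.99.
Method I has the higher order (≈1.6 vs ≈1.0).

I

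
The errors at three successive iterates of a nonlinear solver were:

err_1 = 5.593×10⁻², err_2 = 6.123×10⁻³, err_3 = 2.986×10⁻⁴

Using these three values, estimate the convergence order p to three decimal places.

1.366

p ≈ ln(err_3/err_2) / ln(err_2/err_1)
  = ln(2.986×10⁻⁴/6.123×10⁻³) / ln(6.123×10⁻³/5.593×10⁻²)
  = ln(0.0487669) / ln(0.109476)
  = -3.020703 / -2.212050 ≈ 1.365567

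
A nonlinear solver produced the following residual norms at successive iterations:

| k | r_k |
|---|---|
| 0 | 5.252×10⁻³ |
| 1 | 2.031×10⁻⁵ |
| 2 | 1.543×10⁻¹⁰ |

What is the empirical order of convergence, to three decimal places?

2.122

p ≈ ln(r_2/r_1) / ln(r_1/r_0)
  = ln(1.543×10⁻¹⁰/2.031×10⁻⁵) / ln(2.031×10⁻⁵/5.252×10⁻³)
  = ln(7.59724e-06) / ln(0.0038671)
  = -11.787726 / -5.555250 ≈ 2.121907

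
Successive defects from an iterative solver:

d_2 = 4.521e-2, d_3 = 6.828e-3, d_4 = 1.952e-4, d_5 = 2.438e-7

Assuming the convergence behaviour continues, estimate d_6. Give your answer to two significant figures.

First estimate the order: p ≈ ln(d_5/d_4) / ln(d_4/d_3) = ln(2.438e-7/1.952e-4)/ln(1.952e-4/6.828e-3) = ln(0.00124898)/ln(0.0285882) ≈ 1.8807.
Then d_6 ≈ d_5·(d_5/d_4)^p = 2.438e-7·(0.00124898)^1.8807 = 2.438e-7·3.46331e-06 ≈ 8.444e-13.

8.4e-13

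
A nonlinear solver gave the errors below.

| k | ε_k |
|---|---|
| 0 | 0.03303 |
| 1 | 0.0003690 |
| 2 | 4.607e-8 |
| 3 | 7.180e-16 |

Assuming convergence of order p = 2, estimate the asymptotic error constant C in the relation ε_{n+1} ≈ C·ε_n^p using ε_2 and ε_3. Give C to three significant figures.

C ≈ ε_3 / ε_2^2
  = 7.180e-16 / (4.607e-8)^2
  = 7.180e-16 / 2.12244e-15 ≈ 0.33829

0.338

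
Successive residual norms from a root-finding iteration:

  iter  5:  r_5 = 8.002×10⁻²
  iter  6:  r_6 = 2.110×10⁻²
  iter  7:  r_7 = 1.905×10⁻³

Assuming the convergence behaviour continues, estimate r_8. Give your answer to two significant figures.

First estimate the order: p ≈ ln(r_7/r_6) / ln(r_6/r_5) = ln(1.905×10⁻³/2.110×10⁻²)/ln(2.110×10⁻²/8.002×10⁻²) = ln(0.0902844)/ln(0.263684) ≈ 1.8040.
Then r_8 ≈ r_7·(r_7/r_6)^p = 1.905×10⁻³·(0.0902844)^1.8040 = 1.905×10⁻³·0.0130595 ≈ 2.488e-05.

2.5e-5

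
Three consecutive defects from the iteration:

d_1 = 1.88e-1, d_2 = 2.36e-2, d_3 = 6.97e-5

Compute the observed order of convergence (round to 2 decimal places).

p ≈ ln(d_3/d_2) / ln(d_2/d_1)
  = ln(6.97e-5/2.36e-2) / ln(2.36e-2/1.88e-1)
  = ln(0.00295339) / ln(0.125532)
  = -5.82480 / -2.07519 ≈ 2.80688

2.81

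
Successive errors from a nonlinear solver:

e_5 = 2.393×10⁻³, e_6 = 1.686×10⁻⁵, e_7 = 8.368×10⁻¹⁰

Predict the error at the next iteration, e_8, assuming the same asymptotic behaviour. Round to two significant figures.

2.1e-18

First estimate the order: p ≈ ln(e_7/e_6) / ln(e_6/e_5) = ln(8.368×10⁻¹⁰/1.686×10⁻⁵)/ln(1.686×10⁻⁵/2.393×10⁻³) = ln(4.96323e-05)/ln(0.00704555) ≈ 2.0000.
Then e_8 ≈ e_7·(e_7/e_6)^p = 8.368×10⁻¹⁰·(4.96323e-05)^2.0000 = 8.368×10⁻¹⁰·2.46337e-09 ≈ 2.061e-18.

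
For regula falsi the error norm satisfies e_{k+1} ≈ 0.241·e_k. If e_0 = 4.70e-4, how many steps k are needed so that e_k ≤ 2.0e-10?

After k steps, e_k ≈ 4.70e-4·0.241^k.
Need 0.241^k ≤ 2.0e-10/4.70e-4 = 4.25532e-07.
k ≥ ln(4.25532e-07)/ln(0.241) = -14.6699/-1.42296 = 10.309.
Smallest integer k = 11.

11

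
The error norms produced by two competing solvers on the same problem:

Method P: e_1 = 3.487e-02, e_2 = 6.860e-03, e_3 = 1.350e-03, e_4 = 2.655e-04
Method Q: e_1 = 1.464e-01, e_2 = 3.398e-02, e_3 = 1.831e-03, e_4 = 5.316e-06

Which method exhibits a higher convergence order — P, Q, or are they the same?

Q

Method P: p ≈ ln(2.655e-04/1.350e-03)/ln(1.350e-03/6.860e-03) ≈ 1.00.
Method Q: p ≈ ln(5.316e-06/1.831e-03)/ln(1.831e-03/3.398e-02) ≈ 2.00.
Method Q has the higher order (≈2.0 vs ≈1.0).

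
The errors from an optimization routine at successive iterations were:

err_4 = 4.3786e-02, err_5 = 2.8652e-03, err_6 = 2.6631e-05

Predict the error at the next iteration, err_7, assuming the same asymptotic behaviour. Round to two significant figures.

8.7e-9

First estimate the order: p ≈ ln(err_6/err_5) / ln(err_5/err_4) = ln(2.6631e-05/2.8652e-03)/ln(2.8652e-03/4.3786e-02) = ln(0.00929464)/ln(0.0654364) ≈ 1.7158.
Then err_7 ≈ err_6·(err_6/err_5)^p = 2.6631e-05·(0.00929464)^1.7158 = 2.6631e-05·0.000326508 ≈ 8.695e-09.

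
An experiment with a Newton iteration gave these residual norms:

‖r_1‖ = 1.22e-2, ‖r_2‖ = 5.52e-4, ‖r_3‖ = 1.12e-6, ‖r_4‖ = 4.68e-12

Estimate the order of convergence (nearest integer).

Consecutive ratios: ‖r_4‖/‖r_3‖ = 4.68e-12/1.12e-6 = 4.17857e-06, ‖r_3‖/‖r_2‖ = 1.12e-6/5.52e-4 = 0.00202899.
p ≈ ln(4.17857e-06)/ln(0.00202899) = -12.3855/-6.2002 ≈ 2.00.
So the convergence is quadratic (order 2).

2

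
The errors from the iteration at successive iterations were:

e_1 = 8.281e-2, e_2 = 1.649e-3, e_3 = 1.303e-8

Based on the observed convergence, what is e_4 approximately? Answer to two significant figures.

First estimate the order: p ≈ ln(e_3/e_2) / ln(e_2/e_1) = ln(1.303e-8/1.649e-3)/ln(1.649e-3/8.281e-2) = ln(7.90176e-06)/ln(0.0199131) ≈ 2.9998.
Then e_4 ≈ e_3·(e_3/e_2)^p = 1.303e-8·(7.90176e-06)^2.9998 = 1.303e-8·4.94529e-16 ≈ 6.444e-24.

6.4e-24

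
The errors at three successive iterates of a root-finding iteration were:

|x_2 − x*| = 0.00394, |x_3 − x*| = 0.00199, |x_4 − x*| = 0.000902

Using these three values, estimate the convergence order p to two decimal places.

p ≈ ln(|x_4 − x*|/|x_3 − x*|) / ln(|x_3 − x*|/|x_2 − x*|)
  = ln(0.000902/0.00199) / ln(0.00199/0.00394)
  = ln(0.453266) / ln(0.505076)
  = -0.79128 / -0.68305 ≈ 1.15845

1.16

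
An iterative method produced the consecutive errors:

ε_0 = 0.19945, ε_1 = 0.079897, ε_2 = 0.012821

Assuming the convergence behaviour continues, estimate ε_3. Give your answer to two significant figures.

First estimate the order: p ≈ ln(ε_2/ε_1) / ln(ε_1/ε_0) = ln(0.012821/0.079897)/ln(0.079897/0.19945) = ln(0.160469)/ln(0.400587) ≈ 2.0000.
Then ε_3 ≈ ε_2·(ε_2/ε_1)^p = 0.012821·(0.160469)^2.0000 = 0.012821·0.0257503 ≈ 0.0003301.

3.3e-4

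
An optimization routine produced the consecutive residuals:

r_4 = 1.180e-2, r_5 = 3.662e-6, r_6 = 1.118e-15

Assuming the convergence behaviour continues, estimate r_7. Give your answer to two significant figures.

1.7e-41

First estimate the order: p ≈ ln(r_6/r_5) / ln(r_5/r_4) = ln(1.118e-15/3.662e-6)/ln(3.662e-6/1.180e-2) = ln(3.05298e-10)/ln(0.000310339) ≈ 2.7123.
Then r_7 ≈ r_6·(r_6/r_5)^p = 1.118e-15·(3.05298e-10)^2.7123 = 1.118e-15·1.55495e-26 ≈ 1.738e-41.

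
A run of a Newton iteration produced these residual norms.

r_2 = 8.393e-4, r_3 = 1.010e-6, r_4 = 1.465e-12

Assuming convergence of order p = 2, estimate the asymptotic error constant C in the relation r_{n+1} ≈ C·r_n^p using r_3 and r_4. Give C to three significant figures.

C ≈ r_4 / r_3^2
  = 1.465e-12 / (1.010e-6)^2
  = 1.465e-12 / 1.0201e-12 ≈ 1.4361

1.44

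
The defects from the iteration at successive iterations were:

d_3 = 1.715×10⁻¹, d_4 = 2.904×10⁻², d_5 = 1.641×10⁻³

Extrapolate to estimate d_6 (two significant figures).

1.6e-5

First estimate the order: p ≈ ln(d_5/d_4) / ln(d_4/d_3) = ln(1.641×10⁻³/2.904×10⁻²)/ln(2.904×10⁻²/1.715×10⁻¹) = ln(0.0565083)/ln(0.169329) ≈ 1.6180.
Then d_6 ≈ d_5·(d_5/d_4)^p = 1.641×10⁻³·(0.0565083)^1.6180 = 1.641×10⁻³·0.00957012 ≈ 1.57e-05.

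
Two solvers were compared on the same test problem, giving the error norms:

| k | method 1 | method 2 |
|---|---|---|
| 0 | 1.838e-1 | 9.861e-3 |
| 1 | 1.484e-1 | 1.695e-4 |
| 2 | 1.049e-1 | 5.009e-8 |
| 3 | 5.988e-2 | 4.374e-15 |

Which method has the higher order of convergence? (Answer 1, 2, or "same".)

Method 1: p ≈ ln(5.988e-2/1.049e-1)/ln(1.049e-1/1.484e-1) ≈ 1.62.
Method 2: p ≈ ln(4.374e-15/5.009e-8)/ln(5.009e-8/1.695e-4) ≈ 2.00.
Method 2 has the higher order (≈2.0 vs ≈1.6).

2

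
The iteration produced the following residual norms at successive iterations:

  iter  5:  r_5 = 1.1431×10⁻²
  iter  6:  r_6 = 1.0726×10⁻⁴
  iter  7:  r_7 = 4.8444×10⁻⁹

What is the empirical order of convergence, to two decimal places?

2.14

p ≈ ln(r_7/r_6) / ln(r_6/r_5)
  = ln(4.8444×10⁻⁹/1.0726×10⁻⁴) / ln(1.0726×10⁻⁴/1.1431×10⁻²)
  = ln(4.5165e-05) / ln(0.00938326)
  = -10.00519 / -4.66883 ≈ 2.14298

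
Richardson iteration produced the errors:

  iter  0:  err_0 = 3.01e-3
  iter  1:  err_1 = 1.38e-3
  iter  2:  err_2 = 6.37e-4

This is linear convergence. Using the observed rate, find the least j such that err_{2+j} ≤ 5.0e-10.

Rate ρ ≈ err_2/err_1 = 6.37e-4/1.38e-3 = 0.4616.
After j more steps, err_{2+j} ≈ 6.37e-4·ρ^j; need ρ^j ≤ 5.0e-10/6.37e-4 = 7.84929e-07.
j ≥ ln(7.84929e-07)/ln(0.4616) = -14.0577/-0.77306 = 18.184.
So 19 more iterations are needed.

19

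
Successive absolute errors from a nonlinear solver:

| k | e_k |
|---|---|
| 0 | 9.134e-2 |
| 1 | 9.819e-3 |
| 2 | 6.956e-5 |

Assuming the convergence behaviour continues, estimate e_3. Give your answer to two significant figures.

1.2e-9

First estimate the order: p ≈ ln(e_2/e_1) / ln(e_1/e_0) = ln(6.956e-5/9.819e-3)/ln(9.819e-3/9.134e-2) = ln(0.00708422)/ln(0.107499) ≈ 2.2194.
Then e_3 ≈ e_2·(e_2/e_1)^p = 6.956e-5·(0.00708422)^2.2194 = 6.956e-5·1.6941e-05 ≈ 1.178e-09.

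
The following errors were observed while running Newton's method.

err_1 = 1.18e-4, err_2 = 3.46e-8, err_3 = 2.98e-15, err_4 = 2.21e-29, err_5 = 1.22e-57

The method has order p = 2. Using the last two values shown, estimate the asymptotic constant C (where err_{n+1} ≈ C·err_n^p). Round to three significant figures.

2.50

C ≈ err_5 / err_4^2
  = 1.22e-57 / (2.21e-29)^2
  = 1.22e-57 / 4.8841e-58 ≈ 2.4979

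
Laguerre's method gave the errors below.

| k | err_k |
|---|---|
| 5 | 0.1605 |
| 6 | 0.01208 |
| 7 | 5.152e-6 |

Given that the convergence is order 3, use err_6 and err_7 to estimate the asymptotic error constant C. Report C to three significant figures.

C ≈ err_7 / err_6^3
  = 5.152e-6 / (0.01208)^3
  = 5.152e-6 / 1.76279e-06 ≈ 2.9226

2.92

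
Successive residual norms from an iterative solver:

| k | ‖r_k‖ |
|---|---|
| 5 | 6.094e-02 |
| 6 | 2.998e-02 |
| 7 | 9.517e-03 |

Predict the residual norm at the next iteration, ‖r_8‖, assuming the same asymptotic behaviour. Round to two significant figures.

1.5e-3

First estimate the order: p ≈ ln(‖r_7‖/‖r_6‖) / ln(‖r_6‖/‖r_5‖) = ln(9.517e-03/2.998e-02)/ln(2.998e-02/6.094e-02) = ln(0.317445)/ln(0.491959) ≈ 1.6176.
Then ‖r_8‖ ≈ ‖r_7‖·(‖r_7‖/‖r_6‖)^p = 9.517e-03·(0.317445)^1.6176 = 9.517e-03·0.156278 ≈ 0.001487.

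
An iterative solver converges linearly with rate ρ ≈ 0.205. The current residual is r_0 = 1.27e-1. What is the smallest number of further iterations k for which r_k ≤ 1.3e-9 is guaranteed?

After k steps, r_k ≈ 1.27e-1·0.205^k.
Need 0.205^k ≤ 1.3e-9/1.27e-1 = 1.02362e-08.
k ≥ ln(1.02362e-08)/ln(0.205) = -18.3973/-1.58475 = 11.609.
Smallest integer k = 12.

12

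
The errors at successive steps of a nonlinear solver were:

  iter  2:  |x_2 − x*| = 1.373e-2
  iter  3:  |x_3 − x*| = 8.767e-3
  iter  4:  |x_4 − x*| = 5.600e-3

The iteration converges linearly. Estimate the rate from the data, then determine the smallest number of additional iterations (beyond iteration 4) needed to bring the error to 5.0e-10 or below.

37

Rate ρ ≈ |x_4 − x*|/|x_3 − x*| = 5.600e-3/8.767e-3 = 0.6388.
After j more steps, |x_{4+j} − x*| ≈ 5.600e-3·ρ^j; need ρ^j ≤ 5.0e-10/5.600e-3 = 8.92857e-08.
j ≥ ln(8.92857e-08)/ln(0.6388) = -16.2314/-0.44816 = 36.218.
So 37 more iterations are needed.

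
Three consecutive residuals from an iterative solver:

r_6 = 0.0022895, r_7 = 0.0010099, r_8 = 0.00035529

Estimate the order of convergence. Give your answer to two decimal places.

p ≈ ln(r_8/r_7) / ln(r_7/r_6)
  = ln(0.00035529/0.0010099) / ln(0.0010099/0.0022895)
  = ln(0.351807) / ln(0.441101)
  = -1.04467 / -0.81848 ≈ 1.27635

1.28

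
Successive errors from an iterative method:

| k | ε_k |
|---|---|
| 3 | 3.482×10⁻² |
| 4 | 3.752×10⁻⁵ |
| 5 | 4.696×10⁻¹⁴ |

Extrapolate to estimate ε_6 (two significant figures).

9.2e-41

First estimate the order: p ≈ ln(ε_5/ε_4) / ln(ε_4/ε_3) = ln(4.696×10⁻¹⁴/3.752×10⁻⁵)/ln(3.752×10⁻⁵/3.482×10⁻²) = ln(1.2516e-09)/ln(0.00107754) ≈ 2.9999.
Then ε_6 ≈ ε_5·(ε_5/ε_4)^p = 4.696×10⁻¹⁴·(1.2516e-09)^2.9999 = 4.696×10⁻¹⁴·1.96466e-27 ≈ 9.226e-41.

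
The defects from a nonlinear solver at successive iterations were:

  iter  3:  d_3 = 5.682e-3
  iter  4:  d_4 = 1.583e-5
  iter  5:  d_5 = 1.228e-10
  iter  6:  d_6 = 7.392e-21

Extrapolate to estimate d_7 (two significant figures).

First estimate the order: p ≈ ln(d_6/d_5) / ln(d_5/d_4) = ln(7.392e-21/1.228e-10)/ln(1.228e-10/1.583e-5) = ln(6.01954e-11)/ln(7.75742e-06) ≈ 2.0000.
Then d_7 ≈ d_6·(d_6/d_5)^p = 7.392e-21·(6.01954e-11)^2.0000 = 7.392e-21·3.62349e-21 ≈ 2.678e-41.

2.7e-41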